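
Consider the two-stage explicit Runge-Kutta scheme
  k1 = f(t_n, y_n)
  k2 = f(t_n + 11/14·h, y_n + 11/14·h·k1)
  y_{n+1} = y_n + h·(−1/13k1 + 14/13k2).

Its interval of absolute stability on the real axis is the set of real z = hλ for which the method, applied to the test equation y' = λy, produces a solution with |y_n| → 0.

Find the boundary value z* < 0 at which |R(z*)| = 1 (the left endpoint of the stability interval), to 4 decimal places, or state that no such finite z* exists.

left endpoint -1.1818.

Test eqn y'=λy, z=hλ:
  k1=λy_n ⇒ h·k1=z·y_n;  k2=λ(1+11/14z)y_n ⇒ h·k2=z(1+11/14z)y_n
  y_{n+1}/y_n = 1 − 1/13z + 14/13z(1+11/14z) = 1 + z + 11/13z²
  ⇒ R(z) = 1 + z + 11/13z².

Solve |R(x)|<1 on ℝ⁻.
x=-0.61: |R|=0.7049
R=1: x+11/13x²=0 ⇒ x=−13/11=-1.1818; min R=1−1/(4·11/13)=0.7045>−1
Confirm numerically:
  x=-1.154: |R|=0.97284 <1
  x=-0.751: |R|=0.72623 <1
  x=-0.582: |R|=0.70461 <1
  x=-1.778: |R|=1.89693 >1
  x=-1.729: |R|=1.80053 >1
  x=-1.442: |R|=1.31746 >1
Interval (-1.1818, 0).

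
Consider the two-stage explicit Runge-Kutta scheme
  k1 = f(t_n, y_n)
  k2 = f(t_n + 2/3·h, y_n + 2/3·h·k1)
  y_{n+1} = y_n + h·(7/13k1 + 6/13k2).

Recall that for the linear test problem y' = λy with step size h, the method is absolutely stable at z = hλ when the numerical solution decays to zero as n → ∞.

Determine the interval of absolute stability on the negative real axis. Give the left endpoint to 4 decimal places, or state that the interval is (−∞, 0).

z∈(-3.2500,0).

Test eqn y'=λy, z=hλ:
  k1=λy_n ⇒ h·k1=z·y_n;  k2=λ(1+2/3z)y_n ⇒ h·k2=z(1+2/3z)y_n
  y_{n+1}/y_n = 1 + 7/13z + 6/13z(1+2/3z) = 1 + z + 4/13z²
  R(z) = 1 + z + 4/13z².

Need |R(x)|<1, x<0.
x=-1.14: |R|=0.2599
R=1: x+4/13x²=0 ⇒ x=−13/4=-3.2500; min R=1−1/(4·4/13)=0.1875>−1
Confirm numerically:
  x=-3.208: |R|=0.95854 <1
  x=-3.087: |R|=0.84518 <1
  x=-2.397: |R|=0.37088 <1
  x=-2.131: |R|=0.26628 <1
  x=-3.824: |R|=1.67538 >1
  x=-3.704: |R|=1.51742 >1
  x=-3.533: |R|=1.30764 >1
So |R|<1 on (-3.2500, 0).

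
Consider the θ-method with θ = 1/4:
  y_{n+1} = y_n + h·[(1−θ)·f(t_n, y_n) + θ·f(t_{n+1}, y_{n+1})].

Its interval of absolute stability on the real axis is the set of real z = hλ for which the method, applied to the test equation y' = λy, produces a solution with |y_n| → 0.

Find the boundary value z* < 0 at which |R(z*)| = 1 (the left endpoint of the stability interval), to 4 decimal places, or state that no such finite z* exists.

z* = -4.0000.

With y'=λy (z=hλ):
  y_{n+1} = y_n + z·[3/4·y_n + 1/4·y_{n+1}] ⇒ (1 − 1/4z)y_{n+1} = (1 + 3/4z)y_n
  Hence R(z) = (1 + 3/4z)/(1 − 1/4z).

Find x<0 with |R(x)|<1.
x=-0.76: |R|=0.3613
R=−1: 1+3/4x = −1+1/4x ⇒ -1/2x=2 ⇒ x=2/(-1/2)=-4.0000
Confirm numerically:
  x=-3.878: |R|=0.96903 <1
  x=-2.119: |R|=0.38519 <1
  x=-1.702: |R|=0.19397 <1
  x=-4.594: |R|=1.13824 >1
  x=-4.119: |R|=1.02931 >1
  x=-4.105: |R|=1.02591 >1
So |R|<1 on (-4.0000, 0).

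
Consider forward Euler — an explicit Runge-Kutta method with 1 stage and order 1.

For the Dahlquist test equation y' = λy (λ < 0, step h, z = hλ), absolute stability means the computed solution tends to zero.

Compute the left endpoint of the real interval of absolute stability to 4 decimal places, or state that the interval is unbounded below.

left endpoint -2.0000.

Set f=λy, z=hλ:
  order 1, 1-stage ⇒ R(z)=1+z
  (e.g. R(-0.36)=0.64000, |R|=0.64000)

Boundary: |R(x)|=1, x<0.
x=-0.36: |R|=0.6400
|R(-2.28)|=1.2800 |R(-1.77)|=0.7700 |R(-0.93)|=0.0700
Bisect:
  x_lo=-2.6451 |R|=1.6451  x_hi=-0.1764 |R|=0.8236
  mid=-1.41074 |R|=0.41074 →hi
  mid=-2.02790 |R|=1.02790 →lo
  mid=-1.71932 |R|=0.71932 →hi
  mid=-1.87361 |R|=0.87361 →hi
  mid=-1.95076 |R|=0.95076 →hi
  mid=-1.98933 |R|=0.98933 →hi
  mid=-2.00862 |R|=1.00862 →lo
  mid=-1.99897 |R|=0.99897 →hi
  mid=-2.00379 |R|=1.00379 →lo
  mid=-2.00138 |R|=1.00138 →lo
  ...
  [-2.00003,-1.99988] ⇒ x*=-2.0000
Stable set (-2.0000, 0).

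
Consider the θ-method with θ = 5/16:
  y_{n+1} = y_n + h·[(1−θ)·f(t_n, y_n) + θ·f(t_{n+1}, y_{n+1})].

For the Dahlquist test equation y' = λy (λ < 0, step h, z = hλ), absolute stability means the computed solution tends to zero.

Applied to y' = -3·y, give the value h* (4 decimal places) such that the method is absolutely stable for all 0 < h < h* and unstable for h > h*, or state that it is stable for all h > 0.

With y'=λy (z=hλ):
  y_{n+1} = y_n + z·[11/16·y_n + 5/16·y_{n+1}] ⇒ (1 − 5/16z)y_{n+1} = (1 + 11/16z)y_n
  so R(z) = (1 + 11/16z)/(1 − 5/16z).

Need |R(x)|<1, x<0.
x=-0.67: |R|=0.4460
R=−1: 1+11/16x = −1+5/16x ⇒ -3/8x=2 ⇒ x=2/(-3/8)=-5.3333
Confirm numerically:
  x=-5.129: |R|=0.97056 <1
  x=-3.437: |R|=0.65713 <1
  x=-2.711: |R|=0.46764 <1
  x=-2.381: |R|=0.36520 <1
  x=-5.619: |R|=1.03887 >1
  x=-5.581: |R|=1.03385 >1
Interval (-5.3333, 0).

(-5.3333,0); λ=-3 ⇒ h* = (16/3)/3 = 1.7778.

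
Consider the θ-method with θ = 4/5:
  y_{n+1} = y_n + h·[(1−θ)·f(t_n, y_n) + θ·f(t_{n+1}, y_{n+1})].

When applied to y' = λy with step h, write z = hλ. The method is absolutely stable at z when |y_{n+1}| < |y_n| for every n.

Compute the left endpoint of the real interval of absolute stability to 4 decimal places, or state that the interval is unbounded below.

unbounded; (−∞, 0).

On y'=λy, z=hλ:
  y_{n+1} = y_n + z·[1/5·y_n + 4/5·y_{n+1}] ⇒ (1 − 4/5z)y_{n+1} = (1 + 1/5z)y_n
  Hence R(z) = (1 + 1/5z)/(1 − 4/5z).

Boundary: |R(x)|=1, x<0.
x=-1.24: |R|=0.3775
x=-2: |R|=0.2308
x=-10: |R|=0.1111
x=-100: |R|=0.2346
θ=4/5≥1/2 ⇒ |1+1/5x|<|1−4/5x| ∀x<0 ⇒ interval (−∞,0).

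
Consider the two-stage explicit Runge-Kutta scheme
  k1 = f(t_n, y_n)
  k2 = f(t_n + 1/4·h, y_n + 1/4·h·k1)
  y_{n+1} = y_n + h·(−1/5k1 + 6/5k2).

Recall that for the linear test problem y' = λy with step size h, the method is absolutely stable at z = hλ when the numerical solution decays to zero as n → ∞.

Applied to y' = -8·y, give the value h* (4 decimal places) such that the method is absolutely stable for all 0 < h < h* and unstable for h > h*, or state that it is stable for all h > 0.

Test eqn y'=λy, z=hλ:
  k1=λy_n ⇒ h·k1=z·y_n;  k2=λ(1+1/4z)y_n ⇒ h·k2=z(1+1/4z)y_n
  y_{n+1}/y_n = 1 − 1/5z + 6/5z(1+1/4z) = 1 + z + 3/10z²
  Hence R(z) = 1 + z + 3/10z².

Solve |R(x)|<1 on ℝ⁻.
x=-0.74: |R|=0.4243
R=1: x+3/10x²=0 ⇒ x=−10/3=-3.3333; min R=1−1/(4·3/10)=0.1667>−1
Confirm numerically:
  x=-2.787: |R|=0.54321 <1
  x=-2.740: |R|=0.51228 <1
  x=-2.008: |R|=0.20162 <1
  x=-1.388: |R|=0.18996 <1
  x=-3.930: |R|=1.70347 >1
  x=-3.571: |R|=1.25461 >1
  x=-3.421: |R|=1.08997 >1
So |R|<1 on (-3.3333, 0).

(-3.3333,0); λ=-8 ⇒ h* = (10/3)/8 = 0.4167.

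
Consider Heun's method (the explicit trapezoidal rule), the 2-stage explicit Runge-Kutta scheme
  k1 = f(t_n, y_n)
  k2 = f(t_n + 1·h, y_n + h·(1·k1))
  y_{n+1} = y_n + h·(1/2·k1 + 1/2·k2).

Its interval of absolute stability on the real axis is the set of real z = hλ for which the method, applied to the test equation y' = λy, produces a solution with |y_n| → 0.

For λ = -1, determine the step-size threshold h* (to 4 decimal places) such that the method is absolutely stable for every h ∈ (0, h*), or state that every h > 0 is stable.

With y'=λy (z=hλ):
  order 2, 2-stage ⇒ R(z)=1+z+z^2/2
  (e.g. R(-1.7)=0.74500, |R|=0.74500)

Find x<0 with |R(x)|<1.
x=-1.7: |R|=0.7450
|R(-1.97)|=0.9704 |R(-1.76)|=0.7888 |R(-0.88)|=0.5072
Bisect:
  x_lo=-2.6857 |R|=1.9207  x_hi=-0.3096 |R|=0.7383
  mid=-1.49763 |R|=0.62382 →hi
  mid=-2.09165 |R|=1.09585 →lo
  mid=-1.79464 |R|=0.81573 →hi
  mid=-1.94315 |R|=0.94476 →hi
  mid=-2.01740 |R|=1.01755 →lo
  mid=-1.98027 |R|=0.98047 →hi
  mid=-1.99884 |R|=0.99884 →hi
  mid=-2.00812 |R|=1.00815 →lo
  mid=-2.00348 |R|=1.00348 →lo
  mid=-2.00116 |R|=1.00116 →lo
  ...
  [-2.00014,-2.00000] ⇒ x*=-2.0000
Interval (-2.0000, 0).

(-2.0000,0); λ=-1 ⇒ h* = 2.0000.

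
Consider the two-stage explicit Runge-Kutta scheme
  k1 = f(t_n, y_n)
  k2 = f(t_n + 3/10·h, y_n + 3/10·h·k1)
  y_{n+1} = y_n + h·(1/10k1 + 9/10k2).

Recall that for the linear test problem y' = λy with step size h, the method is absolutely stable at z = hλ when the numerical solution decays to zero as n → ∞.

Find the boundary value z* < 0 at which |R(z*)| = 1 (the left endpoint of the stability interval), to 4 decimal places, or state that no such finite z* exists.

left endpoint -3.7037.

Test eqn y'=λy, z=hλ:
  k1=λy_n ⇒ h·k1=z·y_n;  k2=λ(1+3/10z)y_n ⇒ h·k2=z(1+3/10z)y_n
  y_{n+1}/y_n = 1 + 1/10z + 9/10z(1+3/10z) = 1 + z + 27/100z²
  Hence R(z) = 1 + z + 27/100z².

Solve |R(x)|<1 on ℝ⁻.
x=-1.04: |R|=0.2520
R=1: x+27/100x²=0 ⇒ x=−100/27=-3.7037; min R=1−1/(4·27/100)=0.0741>−1
Confirm numerically:
  x=-3.676: |R|=0.97250 <1
  x=-2.315: |R|=0.13199 <1
  x=-2.159: |R|=0.09955 <1
  x=-4.203: |R|=1.56661 >1
  x=-3.949: |R|=1.26154 >1
  x=-3.788: |R|=1.08621 >1
So |R|<1 on (-3.7037, 0).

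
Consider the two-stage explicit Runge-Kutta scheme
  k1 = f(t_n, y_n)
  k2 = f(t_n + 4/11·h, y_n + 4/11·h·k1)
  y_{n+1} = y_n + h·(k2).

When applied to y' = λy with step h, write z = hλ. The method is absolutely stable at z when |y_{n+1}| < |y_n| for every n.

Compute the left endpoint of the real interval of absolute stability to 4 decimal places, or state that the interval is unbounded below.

Test eqn y'=λy, z=hλ:
  k1=λy_n ⇒ h·k1=z·y_n;  k2=λ(1+4/11z)y_n ⇒ h·k2=z(1+4/11z)y_n
  y_{n+1}/y_n = 1 + z(1+4/11z) = 1 + z + 4/11z²
  so R(z) = 1 + z + 4/11z².

Boundary: |R(x)|=1, x<0.
x=-0.54: |R|=0.5660
R=1: x+4/11x²=0 ⇒ x=−11/4=-2.7500; min R=1−1/(4·4/11)=0.3125>−1
Confirm numerically:
  x=-2.331: |R|=0.64484 <1
  x=-1.745: |R|=0.36228 <1
  x=-1.161: |R|=0.32915 <1
  x=-3.344: |R|=1.72230 >1
  x=-3.100: |R|=1.39455 >1
  x=-2.851: |R|=1.10471 >1
So |R|<1 on (-2.7500, 0).

left endpoint -2.7500.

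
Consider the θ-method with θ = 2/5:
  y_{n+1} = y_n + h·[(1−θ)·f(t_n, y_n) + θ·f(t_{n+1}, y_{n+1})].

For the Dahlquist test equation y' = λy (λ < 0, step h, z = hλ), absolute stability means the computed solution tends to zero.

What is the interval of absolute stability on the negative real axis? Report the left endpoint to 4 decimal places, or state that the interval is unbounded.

(-10.0000, 0).

Test eqn y'=λy, z=hλ:
  y_{n+1} = y_n + z·[3/5·y_n + 2/5·y_{n+1}] ⇒ (1 − 2/5z)y_{n+1} = (1 + 3/5z)y_n
  Hence R(z) = (1 + 3/5z)/(1 − 2/5z).

Need |R(x)|<1, x<0.
x=-1.19: |R|=0.1938
R=−1: 1+3/5x = −1+2/5x ⇒ -1/5x=2 ⇒ x=2/(-1/5)=-10.0000
Confirm numerically:
  x=-9.729: |R|=0.98892 <1
  x=-9.004: |R|=0.95671 <1
  x=-7.146: |R|=0.85206 <1
  x=-5.407: |R|=0.70956 <1
  x=-10.366: |R|=1.01422 >1
  x=-10.076: |R|=1.00302 >1
Interval (-10.0000, 0).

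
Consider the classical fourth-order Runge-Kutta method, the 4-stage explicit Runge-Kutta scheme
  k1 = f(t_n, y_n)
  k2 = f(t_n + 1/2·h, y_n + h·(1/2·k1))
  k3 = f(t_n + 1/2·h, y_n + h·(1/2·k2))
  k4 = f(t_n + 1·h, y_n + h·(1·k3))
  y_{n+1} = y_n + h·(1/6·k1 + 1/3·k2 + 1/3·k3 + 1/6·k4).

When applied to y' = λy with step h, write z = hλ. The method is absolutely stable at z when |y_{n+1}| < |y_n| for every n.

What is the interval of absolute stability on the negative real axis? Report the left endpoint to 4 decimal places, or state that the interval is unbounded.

On y'=λy, z=hλ:
  order 4, 4-stage ⇒ R(z)=1+z+z^2/2+z^3/6+z^4/24
  (e.g. R(-1.39)=0.28399, |R|=0.28399)

Solve |R(x)|<1 on ℝ⁻.
x=-1.39: |R|=0.2840
|R(-2.48)|=0.6292 |R(-1.87)|=0.2981 |R(-1.15)|=0.3306
Bisect:
  x_lo=-3.1990 |R|=1.8252  x_hi=-0.1683 |R|=0.8451
  mid=-1.68366 |R|=0.27306 →hi
  mid=-2.44134 |R|=0.59375 →hi
  mid=-2.82018 |R|=1.05388 →lo
  mid=-2.63076 |R|=0.79094 →hi
  mid=-2.72547 |R|=0.91349 →hi
  mid=-2.77282 |R|=0.98136 →hi
  mid=-2.79650 |R|=1.01703 →lo
  mid=-2.78466 |R|=0.99905 →hi
  ...
  [-2.78540,-2.78522] ⇒ x*=-2.7853
So |R|<1 on (-2.7853, 0).

(-2.7853, 0).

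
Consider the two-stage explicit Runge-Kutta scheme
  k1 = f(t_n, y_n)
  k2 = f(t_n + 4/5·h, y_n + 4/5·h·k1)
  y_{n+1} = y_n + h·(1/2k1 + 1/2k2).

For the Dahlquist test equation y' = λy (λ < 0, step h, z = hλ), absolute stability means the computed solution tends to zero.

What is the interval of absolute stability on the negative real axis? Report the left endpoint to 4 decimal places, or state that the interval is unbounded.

On y'=λy, z=hλ:
  k1=λy_n ⇒ h·k1=z·y_n;  k2=λ(1+4/5z)y_n ⇒ h·k2=z(1+4/5z)y_n
  y_{n+1}/y_n = 1 + 1/2z + 1/2z(1+4/5z) = 1 + z + 2/5z²
  so R(z) = 1 + z + 2/5z².

Find x<0 with |R(x)|<1.
x=-1.28: |R|=0.3754
R=1: x+2/5x²=0 ⇒ x=−5/2=-2.5000; min R=1−1/(4·2/5)=0.3750>−1
Confirm numerically:
  x=-2.351: |R|=0.85988 <1
  x=-1.651: |R|=0.43932 <1
  x=-1.618: |R|=0.42917 <1
  x=-1.198: |R|=0.37608 <1
  x=-3.064: |R|=1.69124 >1
  x=-2.820: |R|=1.36096 >1
  x=-2.716: |R|=1.23466 >1
Interval (-2.5000, 0).

z∈(-2.5000,0).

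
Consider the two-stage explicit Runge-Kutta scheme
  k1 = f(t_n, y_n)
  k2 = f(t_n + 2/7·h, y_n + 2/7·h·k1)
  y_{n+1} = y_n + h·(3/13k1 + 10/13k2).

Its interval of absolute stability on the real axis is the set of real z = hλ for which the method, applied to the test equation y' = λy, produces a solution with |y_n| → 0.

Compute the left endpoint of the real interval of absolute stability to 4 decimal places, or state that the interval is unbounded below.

On y'=λy, z=hλ:
  k1=λy_n ⇒ h·k1=z·y_n;  k2=λ(1+2/7z)y_n ⇒ h·k2=z(1+2/7z)y_n
  y_{n+1}/y_n = 1 + 3/13z + 10/13z(1+2/7z) = 1 + z + 20/91z²
  R(z) = 1 + z + 20/91z².

Need |R(x)|<1, x<0.
x=-0.51: |R|=0.5472
R=1: x+20/91x²=0 ⇒ x=−91/20=-4.5500; min R=1−1/(4·20/91)=-0.1375>−1
Confirm numerically:
  x=-3.913: |R|=0.45218 <1
  x=-3.078: |R|=0.00422 <1
  x=-2.531: |R|=0.12310 <1
  x=-5.132: |R|=1.65644 >1
  x=-4.820: |R|=1.28602 >1
  x=-4.718: |R|=1.17420 >1
Interval (-4.5500, 0).

left endpoint -4.5500.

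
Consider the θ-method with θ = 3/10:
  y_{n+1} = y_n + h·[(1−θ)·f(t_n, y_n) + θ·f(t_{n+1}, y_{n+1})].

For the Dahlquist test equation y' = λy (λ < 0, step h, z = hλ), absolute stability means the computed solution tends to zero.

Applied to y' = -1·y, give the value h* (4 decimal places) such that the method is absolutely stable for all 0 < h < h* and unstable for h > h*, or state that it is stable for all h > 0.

(-5.0000,0); λ=-1 ⇒ h* = (5)/1 = 5.0000.

On y'=λy, z=hλ:
  y_{n+1} = y_n + z·[7/10·y_n + 3/10·y_{n+1}] ⇒ (1 − 3/10z)y_{n+1} = (1 + 7/10z)y_n
  ⇒ R(z) = (1 + 7/10z)/(1 − 3/10z).

Boundary: |R(x)|=1, x<0.
x=-1.19: |R|=0.1231
R=−1: 1+7/10x = −1+3/10x ⇒ -2/5x=2 ⇒ x=2/(-2/5)=-5.0000
Confirm numerically:
  x=-4.922: |R|=0.98740 <1
  x=-3.955: |R|=0.80883 <1
  x=-3.679: |R|=0.74882 <1
  x=-2.482: |R|=0.42268 <1
  x=-5.533: |R|=1.08015 >1
  x=-5.285: |R|=1.04409 >1
  x=-5.179: |R|=1.02804 >1
Interval (-5.0000, 0).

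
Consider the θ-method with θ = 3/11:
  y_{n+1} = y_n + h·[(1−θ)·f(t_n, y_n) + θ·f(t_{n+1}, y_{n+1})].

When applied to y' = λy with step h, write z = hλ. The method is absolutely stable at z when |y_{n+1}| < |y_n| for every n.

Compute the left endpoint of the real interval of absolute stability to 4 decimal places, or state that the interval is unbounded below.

z* = -4.4000.

Test eqn y'=λy, z=hλ:
  y_{n+1} = y_n + z·[8/11·y_n + 3/11·y_{n+1}] ⇒ (1 − 3/11z)y_{n+1} = (1 + 8/11z)y_n
  Hence R(z) = (1 + 8/11z)/(1 − 3/11z).

Solve |R(x)|<1 on ℝ⁻.
x=-1.64: |R|=0.1332
R=−1: 1+8/11x = −1+3/11x ⇒ -5/11x=2 ⇒ x=2/(-5/11)=-4.4000
Confirm numerically:
  x=-4.377: |R|=0.99523 <1
  x=-4.014: |R|=0.91624 <1
  x=-3.140: |R|=0.69148 <1
  x=-2.496: |R|=0.48507 <1
  x=-4.910: |R|=1.09911 >1
  x=-4.907: |R|=1.09856 >1
  x=-4.523: |R|=1.02503 >1
Stable set (-4.4000, 0).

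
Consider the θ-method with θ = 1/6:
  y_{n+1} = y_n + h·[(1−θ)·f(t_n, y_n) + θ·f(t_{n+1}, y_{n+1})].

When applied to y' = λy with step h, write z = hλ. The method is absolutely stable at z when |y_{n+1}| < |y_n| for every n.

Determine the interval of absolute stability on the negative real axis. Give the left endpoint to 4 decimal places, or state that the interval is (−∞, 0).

z∈(-3.0000,0).

Set f=λy, z=hλ:
  y_{n+1} = y_n + z·[5/6·y_n + 1/6·y_{n+1}] ⇒ (1 − 1/6z)y_{n+1} = (1 + 5/6z)y_n
  Hence R(z) = (1 + 5/6z)/(1 − 1/6z).

Find x<0 with |R(x)|<1.
x=-1.73: |R|=0.3428
R=−1: 1+5/6x = −1+1/6x ⇒ -2/3x=2 ⇒ x=2/(-2/3)=-3.0000
Confirm numerically:
  x=-2.588: |R|=0.80810 <1
  x=-2.345: |R|=0.68604 <1
  x=-2.191: |R|=0.60493 <1
  x=-1.678: |R|=0.31128 <1
  x=-3.367: |R|=1.15672 >1
  x=-3.366: |R|=1.15631 >1
  x=-3.230: |R|=1.09967 >1
Stable set (-3.0000, 0).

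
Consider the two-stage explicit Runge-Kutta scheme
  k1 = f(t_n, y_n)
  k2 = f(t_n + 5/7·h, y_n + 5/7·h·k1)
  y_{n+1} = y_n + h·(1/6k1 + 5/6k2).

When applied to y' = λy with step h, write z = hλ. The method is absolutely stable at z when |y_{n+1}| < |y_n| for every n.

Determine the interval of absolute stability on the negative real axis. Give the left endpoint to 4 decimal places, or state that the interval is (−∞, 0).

Set f=λy, z=hλ:
  k1=λy_n ⇒ h·k1=z·y_n;  k2=λ(1+5/7z)y_n ⇒ h·k2=z(1+5/7z)y_n
  y_{n+1}/y_n = 1 + 1/6z + 5/6z(1+5/7z) = 1 + z + 25/42z²
  ⇒ R(z) = 1 + z + 25/42z².

Boundary: |R(x)|=1, x<0.
x=-0.73: |R|=0.5872
R=1: x+25/42x²=0 ⇒ x=−42/25=-1.6800; min R=1−1/(4·25/42)=0.5800>−1
Confirm numerically:
  x=-1.101: |R|=0.62055 <1
  x=-0.911: |R|=0.58300 <1
  x=-0.904: |R|=0.58244 <1
  x=-0.674: |R|=0.59640 <1
  x=-2.097: |R|=1.52051 >1
  x=-2.027: |R|=1.41867 >1
Interval (-1.6800, 0).

z∈(-1.6800,0).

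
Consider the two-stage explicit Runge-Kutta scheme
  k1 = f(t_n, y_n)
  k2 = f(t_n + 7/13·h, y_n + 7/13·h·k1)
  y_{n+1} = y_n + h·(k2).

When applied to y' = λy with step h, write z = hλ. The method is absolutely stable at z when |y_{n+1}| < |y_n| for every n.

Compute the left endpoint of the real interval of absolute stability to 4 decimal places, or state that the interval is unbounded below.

With y'=λy (z=hλ):
  k1=λy_n ⇒ h·k1=z·y_n;  k2=λ(1+7/13z)y_n ⇒ h·k2=z(1+7/13z)y_n
  y_{n+1}/y_n = 1 + z(1+7/13z) = 1 + z + 7/13z²
  so R(z) = 1 + z + 7/13z².

Solve |R(x)|<1 on ℝ⁻.
x=-1.78: |R|=0.9261
R=1: x+7/13x²=0 ⇒ x=−13/7=-1.8571; min R=1−1/(4·7/13)=0.5357>−1
Confirm numerically:
  x=-1.618: |R|=0.79165 <1
  x=-1.586: |R|=0.76844 <1
  x=-1.072: |R|=0.54679 <1
  x=-0.772: |R|=0.54891 <1
  x=-2.342: |R|=1.61144 >1
  x=-2.160: |R|=1.35225 >1
  x=-2.119: |R|=1.29878 >1
So |R|<1 on (-1.8571, 0).

z* = -1.8571.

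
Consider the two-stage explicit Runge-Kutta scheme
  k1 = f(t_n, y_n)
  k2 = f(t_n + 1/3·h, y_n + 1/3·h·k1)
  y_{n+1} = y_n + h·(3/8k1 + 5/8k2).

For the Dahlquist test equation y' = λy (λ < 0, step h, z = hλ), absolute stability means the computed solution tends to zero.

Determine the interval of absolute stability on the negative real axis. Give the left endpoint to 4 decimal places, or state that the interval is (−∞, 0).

Test eqn y'=λy, z=hλ:
  k1=λy_n ⇒ h·k1=z·y_n;  k2=λ(1+1/3z)y_n ⇒ h·k2=z(1+1/3z)y_n
  y_{n+1}/y_n = 1 + 3/8z + 5/8z(1+1/3z) = 1 + z + 5/24z²
  Hence R(z) = 1 + z + 5/24z².

Boundary: |R(x)|=1, x<0.
x=-1.53: |R|=0.0423
R=1: x+5/24x²=0 ⇒ x=−24/5=-4.8000; min R=1−1/(4·5/24)=-0.2000>−1
Confirm numerically:
  x=-4.426: |R|=0.65514 <1
  x=-4.017: |R|=0.34473 <1
  x=-3.112: |R|=0.09439 <1
  x=-5.058: |R|=1.27187 >1
  x=-5.018: |R|=1.22790 >1
  x=-4.999: |R|=1.20725 >1
So |R|<1 on (-4.8000, 0).

z∈(-4.8000,0).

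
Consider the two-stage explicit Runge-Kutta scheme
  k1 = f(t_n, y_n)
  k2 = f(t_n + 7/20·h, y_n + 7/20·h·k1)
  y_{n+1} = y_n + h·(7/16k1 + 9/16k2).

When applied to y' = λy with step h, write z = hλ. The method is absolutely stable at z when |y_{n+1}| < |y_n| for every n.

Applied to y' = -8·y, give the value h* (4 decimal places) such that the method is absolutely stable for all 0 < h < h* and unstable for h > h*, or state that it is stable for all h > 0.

On y'=λy, z=hλ:
  k1=λy_n ⇒ h·k1=z·y_n;  k2=λ(1+7/20z)y_n ⇒ h·k2=z(1+7/20z)y_n
  y_{n+1}/y_n = 1 + 7/16z + 9/16z(1+7/20z) = 1 + z + 63/320z²
  so R(z) = 1 + z + 63/320z².

Solve |R(x)|<1 on ℝ⁻.
x=-1.59: |R|=0.0923
R=1: x+63/320x²=0 ⇒ x=−320/63=-5.0794; min R=1−1/(4·63/320)=-0.2698>−1
Confirm numerically:
  x=-4.186: |R|=0.26376 <1
  x=-3.110: |R|=0.20581 <1
  x=-2.187: |R|=0.24535 <1
  x=-5.558: |R|=1.52374 >1
  x=-5.465: |R|=1.41491 >1
  x=-5.253: |R|=1.17957 >1
Stable set (-5.0794, 0).

(-5.0794,0); λ=-8 ⇒ h* = (320/63)/8 = 0.6349.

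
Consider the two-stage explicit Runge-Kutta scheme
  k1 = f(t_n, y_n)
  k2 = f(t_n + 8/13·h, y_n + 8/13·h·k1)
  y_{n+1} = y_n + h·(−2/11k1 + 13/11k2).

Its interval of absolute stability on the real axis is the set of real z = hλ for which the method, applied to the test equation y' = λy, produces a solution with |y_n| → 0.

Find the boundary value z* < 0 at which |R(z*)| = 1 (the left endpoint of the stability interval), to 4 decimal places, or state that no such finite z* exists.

Test eqn y'=λy, z=hλ:
  k1=λy_n ⇒ h·k1=z·y_n;  k2=λ(1+8/13z)y_n ⇒ h·k2=z(1+8/13z)y_n
  y_{n+1}/y_n = 1 − 2/11z + 13/11z(1+8/13z) = 1 + z + 8/11z²
  so R(z) = 1 + z + 8/11z².

Boundary: |R(x)|=1, x<0.
x=-0.5: |R|=0.6818
R=1: x+8/11x²=0 ⇒ x=−11/8=-1.3750; min R=1−1/(4·8/11)=0.6562>−1
Confirm numerically:
  x=-1.265: |R|=0.89880 <1
  x=-1.102: |R|=0.78120 <1
  x=-0.616: |R|=0.65997 <1
  x=-0.603: |R|=0.66144 <1
  x=-1.677: |R|=1.36833 >1
  x=-1.635: |R|=1.30916 >1
So |R|<1 on (-1.3750, 0).

left endpoint -1.3750.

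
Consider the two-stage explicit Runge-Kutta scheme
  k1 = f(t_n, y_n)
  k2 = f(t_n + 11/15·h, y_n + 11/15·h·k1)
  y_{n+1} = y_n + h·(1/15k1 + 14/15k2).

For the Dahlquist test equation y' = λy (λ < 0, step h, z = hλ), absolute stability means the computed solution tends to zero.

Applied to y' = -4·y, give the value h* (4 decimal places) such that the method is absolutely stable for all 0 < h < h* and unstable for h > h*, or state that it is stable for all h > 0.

(-1.4610,0); λ=-4 ⇒ h* = (225/154)/4 = 0.3653.

Test eqn y'=λy, z=hλ:
  k1=λy_n ⇒ h·k1=z·y_n;  k2=λ(1+11/15z)y_n ⇒ h·k2=z(1+11/15z)y_n
  y_{n+1}/y_n = 1 + 1/15z + 14/15z(1+11/15z) = 1 + z + 154/225z²
  Hence R(z) = 1 + z + 154/225z².

Find x<0 with |R(x)|<1.
x=-0.95: |R|=0.6677
R=1: x+154/225x²=0 ⇒ x=−225/154=-1.4610; min R=1−1/(4·154/225)=0.6347>−1
Confirm numerically:
  x=-1.410: |R|=0.95074 <1
  x=-0.998: |R|=0.68371 <1
  x=-0.870: |R|=0.64806 <1
  x=-1.935: |R|=1.62771 >1
  x=-1.669: |R|=1.23756 >1
  x=-1.650: |R|=1.21340 >1
Stable set (-1.4610, 0).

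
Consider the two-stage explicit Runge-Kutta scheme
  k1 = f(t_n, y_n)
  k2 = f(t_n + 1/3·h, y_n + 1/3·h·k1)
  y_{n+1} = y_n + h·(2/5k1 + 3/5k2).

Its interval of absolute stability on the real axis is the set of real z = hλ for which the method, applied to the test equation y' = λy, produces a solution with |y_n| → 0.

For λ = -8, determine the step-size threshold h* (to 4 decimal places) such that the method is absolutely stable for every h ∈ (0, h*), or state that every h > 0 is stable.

Test eqn y'=λy, z=hλ:
  k1=λy_n ⇒ h·k1=z·y_n;  k2=λ(1+1/3z)y_n ⇒ h·k2=z(1+1/3z)y_n
  y_{n+1}/y_n = 1 + 2/5z + 3/5z(1+1/3z) = 1 + z + 1/5z²
  so R(z) = 1 + z + 1/5z².

Need |R(x)|<1, x<0.
x=-1.42: |R|=0.0167
R=1: x+1/5x²=0 ⇒ x=−5=-5.0000; min R=1−1/(4·1/5)=-0.2500>−1
Confirm numerically:
  x=-3.402: |R|=0.08728 <1
  x=-3.387: |R|=0.09265 <1
  x=-3.344: |R|=0.10753 <1
  x=-3.318: |R|=0.11618 <1
  x=-5.486: |R|=1.53324 >1
  x=-5.173: |R|=1.17899 >1
Interval (-5.0000, 0).

(-5.0000,0); λ=-8 ⇒ h* = (5)/8 = 0.6250.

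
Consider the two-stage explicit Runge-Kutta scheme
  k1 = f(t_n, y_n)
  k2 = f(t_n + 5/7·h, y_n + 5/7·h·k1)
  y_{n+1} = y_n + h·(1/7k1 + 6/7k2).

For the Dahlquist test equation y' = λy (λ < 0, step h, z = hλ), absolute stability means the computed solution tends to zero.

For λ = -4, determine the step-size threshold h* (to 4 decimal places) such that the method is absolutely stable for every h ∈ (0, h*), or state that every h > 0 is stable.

With y'=λy (z=hλ):
  k1=λy_n ⇒ h·k1=z·y_n;  k2=λ(1+5/7z)y_n ⇒ h·k2=z(1+5/7z)y_n
  y_{n+1}/y_n = 1 + 1/7z + 6/7z(1+5/7z) = 1 + z + 30/49z²
  so R(z) = 1 + z + 30/49z².

Boundary: |R(x)|=1, x<0.
x=-1.13: |R|=0.6518
R=1: x+30/49x²=0 ⇒ x=−49/30=-1.6333; min R=1−1/(4·30/49)=0.5917>−1
Confirm numerically:
  x=-1.606: |R|=0.97312 <1
  x=-1.547: |R|=0.91823 <1
  x=-1.360: |R|=0.77241 <1
  x=-1.164: |R|=0.66553 <1
  x=-2.169: |R|=1.71134 >1
  x=-2.110: |R|=1.61578 >1
  x=-1.945: |R|=1.37114 >1
Interval (-1.6333, 0).

(-1.6333,0); λ=-4 ⇒ h* = (49/30)/4 = 0.4083.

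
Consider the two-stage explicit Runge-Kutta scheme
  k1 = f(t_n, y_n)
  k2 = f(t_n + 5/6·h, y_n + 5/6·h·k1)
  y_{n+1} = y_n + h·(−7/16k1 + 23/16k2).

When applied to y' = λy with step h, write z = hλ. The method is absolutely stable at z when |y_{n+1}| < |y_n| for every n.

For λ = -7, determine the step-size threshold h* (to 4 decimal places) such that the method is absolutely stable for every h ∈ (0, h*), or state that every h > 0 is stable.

(-0.8348,0); λ=-7 ⇒ h* = (96/115)/7 = 0.1193.

Set f=λy, z=hλ:
  k1=λy_n ⇒ h·k1=z·y_n;  k2=λ(1+5/6z)y_n ⇒ h·k2=z(1+5/6z)y_n
  y_{n+1}/y_n = 1 − 7/16z + 23/16z(1+5/6z) = 1 + z + 115/96z²
  so R(z) = 1 + z + 115/96z².

Boundary: |R(x)|=1, x<0.
x=-0.99: |R|=1.1841
R=1: x+115/96x²=0 ⇒ x=−96/115=-0.8348; min R=1−1/(4·115/96)=0.7913>−1
Confirm numerically:
  x=-0.675: |R|=0.87080 <1
  x=-0.484: |R|=0.79662 <1
  x=-0.465: |R|=0.79402 <1
  x=-0.448: |R|=0.79243 <1
  x=-1.238: |R|=1.59798 >1
  x=-1.180: |R|=1.48798 >1
So |R|<1 on (-0.8348, 0).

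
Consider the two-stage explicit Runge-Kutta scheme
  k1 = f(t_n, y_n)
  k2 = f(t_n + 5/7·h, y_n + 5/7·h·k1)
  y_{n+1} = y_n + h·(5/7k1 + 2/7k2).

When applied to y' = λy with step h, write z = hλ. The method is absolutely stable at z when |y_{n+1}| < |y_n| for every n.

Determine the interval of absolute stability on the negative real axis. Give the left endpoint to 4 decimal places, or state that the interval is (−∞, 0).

(-4.9000, 0).

With y'=λy (z=hλ):
  k1=λy_n ⇒ h·k1=z·y_n;  k2=λ(1+5/7z)y_n ⇒ h·k2=z(1+5/7z)y_n
  y_{n+1}/y_n = 1 + 5/7z + 2/7z(1+5/7z) = 1 + z + 10/49z²
  ⇒ R(z) = 1 + z + 10/49z².

Find x<0 with |R(x)|<1.
x=-0.53: |R|=0.5273
R=1: x+10/49x²=0 ⇒ x=−49/10=-4.9000; min R=1−1/(4·10/49)=-0.2250>−1
Confirm numerically:
  x=-4.382: |R|=0.53676 <1
  x=-4.360: |R|=0.51951 <1
  x=-2.547: |R|=0.22308 <1
  x=-4.996: |R|=1.09788 >1
  x=-4.963: |R|=1.06381 >1
  x=-4.957: |R|=1.05766 >1
Stable set (-4.9000, 0).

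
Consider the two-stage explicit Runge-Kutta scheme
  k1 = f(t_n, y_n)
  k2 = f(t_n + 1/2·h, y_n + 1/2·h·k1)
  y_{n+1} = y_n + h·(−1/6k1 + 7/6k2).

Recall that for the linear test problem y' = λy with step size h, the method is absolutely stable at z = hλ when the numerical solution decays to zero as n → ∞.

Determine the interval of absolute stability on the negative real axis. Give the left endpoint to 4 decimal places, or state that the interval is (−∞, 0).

Test eqn y'=λy, z=hλ:
  k1=λy_n ⇒ h·k1=z·y_n;  k2=λ(1+1/2z)y_n ⇒ h·k2=z(1+1/2z)y_n
  y_{n+1}/y_n = 1 − 1/6z + 7/6z(1+1/2z) = 1 + z + 7/12z²
  so R(z) = 1 + z + 7/12z².

Need |R(x)|<1, x<0.
x=-0.62: |R|=0.6042
R=1: x+7/12x²=0 ⇒ x=−12/7=-1.7143; min R=1−1/(4·7/12)=0.5714>−1
Confirm numerically:
  x=-1.335: |R|=0.70463 <1
  x=-1.305: |R|=0.68843 <1
  x=-1.031: |R|=0.58906 <1
  x=-0.952: |R|=0.57668 <1
  x=-2.140: |R|=1.53143 >1
  x=-1.828: |R|=1.12126 >1
  x=-1.793: |R|=1.08233 >1
Interval (-1.7143, 0).

(-1.7143, 0).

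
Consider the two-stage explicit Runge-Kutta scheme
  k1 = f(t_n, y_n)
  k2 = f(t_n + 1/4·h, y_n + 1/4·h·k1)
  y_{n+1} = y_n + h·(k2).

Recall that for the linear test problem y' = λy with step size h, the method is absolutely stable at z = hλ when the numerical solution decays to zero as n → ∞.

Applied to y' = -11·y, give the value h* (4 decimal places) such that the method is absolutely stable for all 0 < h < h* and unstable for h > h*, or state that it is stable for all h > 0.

Set f=λy, z=hλ:
  k1=λy_n ⇒ h·k1=z·y_n;  k2=λ(1+1/4z)y_n ⇒ h·k2=z(1+1/4z)y_n
  y_{n+1}/y_n = 1 + z(1+1/4z) = 1 + z + 1/4z²
  so R(z) = 1 + z + 1/4z².

Find x<0 with |R(x)|<1.
x=-0.62: |R|=0.4761
R=1: x+1/4x²=0 ⇒ x=−4=-4.0000; min R=1−1/(4·1/4)=0.0000>−1
Confirm numerically:
  x=-3.498: |R|=0.56100 <1
  x=-3.312: |R|=0.43034 <1
  x=-2.958: |R|=0.22944 <1
  x=-4.513: |R|=1.57879 >1
  x=-4.044: |R|=1.04448 >1
So |R|<1 on (-4.0000, 0).

(-4.0000,0); λ=-11 ⇒ h* = (4)/11 = 0.3636.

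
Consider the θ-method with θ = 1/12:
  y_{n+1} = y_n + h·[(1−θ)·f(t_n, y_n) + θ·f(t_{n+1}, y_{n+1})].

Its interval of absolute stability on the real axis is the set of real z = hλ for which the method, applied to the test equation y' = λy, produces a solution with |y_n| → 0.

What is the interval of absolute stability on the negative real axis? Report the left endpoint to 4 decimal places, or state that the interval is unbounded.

(-2.4000, 0).

With y'=λy (z=hλ):
  y_{n+1} = y_n + z·[11/12·y_n + 1/12·y_{n+1}] ⇒ (1 − 1/12z)y_{n+1} = (1 + 11/12z)y_n
  so R(z) = (1 + 11/12z)/(1 − 1/12z).

Boundary: |R(x)|=1, x<0.
x=-0.75: |R|=0.2941
R=−1: 1+11/12x = −1+1/12x ⇒ -5/6x=2 ⇒ x=2/(-5/6)=-2.4000
Confirm numerically:
  x=-2.109: |R|=0.79375 <1
  x=-1.770: |R|=0.54248 <1
  x=-1.152: |R|=0.05109 <1
  x=-2.948: |R|=1.36660 >1
  x=-2.746: |R|=1.23464 >1
  x=-2.707: |R|=1.20874 >1
Stable set (-2.4000, 0).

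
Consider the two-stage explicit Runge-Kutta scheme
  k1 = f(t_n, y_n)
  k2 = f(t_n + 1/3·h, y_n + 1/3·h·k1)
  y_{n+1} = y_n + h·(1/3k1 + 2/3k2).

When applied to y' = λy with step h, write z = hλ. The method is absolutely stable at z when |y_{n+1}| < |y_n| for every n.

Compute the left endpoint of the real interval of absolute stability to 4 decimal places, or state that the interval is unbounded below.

left endpoint -4.5000.

Set f=λy, z=hλ:
  k1=λy_n ⇒ h·k1=z·y_n;  k2=λ(1+1/3z)y_n ⇒ h·k2=z(1+1/3z)y_n
  y_{n+1}/y_n = 1 + 1/3z + 2/3z(1+1/3z) = 1 + z + 2/9z²
  R(z) = 1 + z + 2/9z².

Find x<0 with |R(x)|<1.
x=-0.31: |R|=0.7114
R=1: x+2/9x²=0 ⇒ x=−9/2=-4.5000; min R=1−1/(4·2/9)=-0.1250>−1
Confirm numerically:
  x=-3.874: |R|=0.46108 <1
  x=-2.390: |R|=0.12064 <1
  x=-1.914: |R|=0.09991 <1
  x=-4.766: |R|=1.28172 >1
  x=-4.648: |R|=1.15287 >1
Interval (-4.5000, 0).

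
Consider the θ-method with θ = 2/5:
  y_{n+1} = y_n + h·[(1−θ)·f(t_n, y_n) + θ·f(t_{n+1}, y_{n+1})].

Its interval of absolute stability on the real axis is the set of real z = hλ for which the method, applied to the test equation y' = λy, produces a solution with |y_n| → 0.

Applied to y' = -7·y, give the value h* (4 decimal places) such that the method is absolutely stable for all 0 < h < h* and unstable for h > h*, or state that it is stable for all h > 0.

(-10.0000,0); λ=-7 ⇒ h* = (10)/7 = 1.4286.

Test eqn y'=λy, z=hλ:
  y_{n+1} = y_n + z·[3/5·y_n + 2/5·y_{n+1}] ⇒ (1 − 2/5z)y_{n+1} = (1 + 3/5z)y_n
  R(z) = (1 + 3/5z)/(1 − 2/5z).

Need |R(x)|<1, x<0.
x=-1.43: |R|=0.0903
R=−1: 1+3/5x = −1+2/5x ⇒ -1/5x=2 ⇒ x=2/(-1/5)=-10.0000
Confirm numerically:
  x=-8.401: |R|=0.92666 <1
  x=-7.267: |R|=0.86009 <1
  x=-4.813: |R|=0.64536 <1
  x=-4.388: |R|=0.59262 <1
  x=-10.508: |R|=1.01953 >1
  x=-10.478: |R|=1.01842 >1
  x=-10.276: |R|=1.01080 >1
Interval (-10.0000, 0).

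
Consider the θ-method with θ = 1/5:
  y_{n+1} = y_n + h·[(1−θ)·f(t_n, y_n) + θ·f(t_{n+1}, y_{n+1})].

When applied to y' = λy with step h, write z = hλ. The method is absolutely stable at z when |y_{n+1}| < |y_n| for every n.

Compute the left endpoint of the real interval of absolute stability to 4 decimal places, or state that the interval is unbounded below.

z* = -3.3333.

On y'=λy, z=hλ:
  y_{n+1} = y_n + z·[4/5·y_n + 1/5·y_{n+1}] ⇒ (1 − 1/5z)y_{n+1} = (1 + 4/5z)y_n
  so R(z) = (1 + 4/5z)/(1 − 1/5z).

Need |R(x)|<1, x<0.
x=-0.57: |R|=0.4883
R=−1: 1+4/5x = −1+1/5x ⇒ -3/5x=2 ⇒ x=2/(-3/5)=-3.3333
Confirm numerically:
  x=-3.285: |R|=0.98250 <1
  x=-3.104: |R|=0.91510 <1
  x=-1.729: |R|=0.28474 <1
  x=-3.698: |R|=1.12578 >1
  x=-3.504: |R|=1.06021 >1
Interval (-3.3333, 0).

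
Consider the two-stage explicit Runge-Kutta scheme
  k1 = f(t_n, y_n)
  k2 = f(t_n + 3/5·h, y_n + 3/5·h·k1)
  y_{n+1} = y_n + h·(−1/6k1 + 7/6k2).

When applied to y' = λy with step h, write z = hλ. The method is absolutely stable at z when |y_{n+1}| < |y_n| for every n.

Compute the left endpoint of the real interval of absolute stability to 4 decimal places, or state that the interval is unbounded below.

z* = -1.4286.

With y'=λy (z=hλ):
  k1=λy_n ⇒ h·k1=z·y_n;  k2=λ(1+3/5z)y_n ⇒ h·k2=z(1+3/5z)y_n
  y_{n+1}/y_n = 1 − 1/6z + 7/6z(1+3/5z) = 1 + z + 7/10z²
  so R(z) = 1 + z + 7/10z².

Boundary: |R(x)|=1, x<0.
x=-0.99: |R|=0.6961
R=1: x+7/10x²=0 ⇒ x=−10/7=-1.4286; min R=1−1/(4·7/10)=0.6429>−1
Confirm numerically:
  x=-1.361: |R|=0.93562 <1
  x=-0.887: |R|=0.66374 <1
  x=-0.703: |R|=0.64295 <1
  x=-1.947: |R|=1.70657 >1
  x=-1.666: |R|=1.27689 >1
  x=-1.453: |R|=1.02485 >1
Stable set (-1.4286, 0).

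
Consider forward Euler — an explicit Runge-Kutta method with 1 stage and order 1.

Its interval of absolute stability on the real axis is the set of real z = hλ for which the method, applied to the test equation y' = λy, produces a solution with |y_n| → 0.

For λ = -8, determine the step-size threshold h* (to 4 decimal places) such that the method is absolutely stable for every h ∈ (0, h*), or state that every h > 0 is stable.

On y'=λy, z=hλ:
  order 1, 1-stage ⇒ R(z)=1+z
  (e.g. R(-0.78)=0.22000, |R|=0.22000)

Need |R(x)|<1, x<0.
x=-0.78: |R|=0.2200
|R(-1.63)|=0.6300 |R(-1.35)|=0.3500 |R(-0.68)|=0.3200
Bisect:
  x_lo=-2.5400 |R|=1.5400  x_hi=-0.3181 |R|=0.6819
  mid=-1.42905 |R|=0.42905 →hi
  mid=-1.98451 |R|=0.98451 →hi
  mid=-2.26223 |R|=1.26223 →lo
  mid=-2.12337 |R|=1.12337 →lo
  mid=-2.05394 |R|=1.05394 →lo
  mid=-2.01922 |R|=1.01922 →lo
  mid=-2.00186 |R|=1.00186 →lo
  mid=-1.99318 |R|=0.99318 →hi
  ...
  [-2.00010,-1.99997] ⇒ x*=-2.0000
So |R|<1 on (-2.0000, 0).

(-2.0000,0); λ=-8 ⇒ h* = 0.2500.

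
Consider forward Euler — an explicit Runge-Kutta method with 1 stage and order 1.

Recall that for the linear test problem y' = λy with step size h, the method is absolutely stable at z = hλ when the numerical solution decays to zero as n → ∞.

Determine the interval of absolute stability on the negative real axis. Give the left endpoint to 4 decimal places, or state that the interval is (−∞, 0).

z∈(-2.0000,0).

Test eqn y'=λy, z=hλ:
  order 1, 1-stage ⇒ R(z)=1+z
  (e.g. R(-1.1)=-0.10000, |R|=0.10000)

Find x<0 with |R(x)|<1.
x=-1.1: |R|=0.1000
|R(-2.26)|=1.2600 |R(-2.22)|=1.2200 |R(-2.05)|=1.0500
Bisect:
  x_lo=-2.4899 |R|=1.4899  x_hi=-0.1437 |R|=0.8563
  mid=-1.31680 |R|=0.31680 →hi
  mid=-1.90334 |R|=0.90334 →hi
  mid=-2.19662 |R|=1.19662 →lo
  mid=-2.04998 |R|=1.04998 →lo
  mid=-1.97666 |R|=0.97666 →hi
  mid=-2.01332 |R|=1.01332 →lo
  mid=-1.99499 |R|=0.99499 →hi
  ...
  [-2.00000,-1.99986] ⇒ x*=-2.0000
Interval (-2.0000, 0).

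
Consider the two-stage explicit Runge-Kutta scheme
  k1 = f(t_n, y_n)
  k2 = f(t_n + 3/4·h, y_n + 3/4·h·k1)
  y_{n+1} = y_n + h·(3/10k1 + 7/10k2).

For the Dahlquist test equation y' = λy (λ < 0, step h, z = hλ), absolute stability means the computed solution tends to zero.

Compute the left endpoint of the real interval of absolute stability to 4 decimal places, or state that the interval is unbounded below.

With y'=λy (z=hλ):
  k1=λy_n ⇒ h·k1=z·y_n;  k2=λ(1+3/4z)y_n ⇒ h·k2=z(1+3/4z)y_n
  y_{n+1}/y_n = 1 + 3/10z + 7/10z(1+3/4z) = 1 + z + 21/40z²
  ⇒ R(z) = 1 + z + 21/40z².

Find x<0 with |R(x)|<1.
x=-1.75: |R|=0.8578
R=1: x+21/40x²=0 ⇒ x=−40/21=-1.9048; min R=1−1/(4·21/40)=0.5238>−1
Confirm numerically:
  x=-1.803: |R|=0.90367 <1
  x=-1.775: |R|=0.87908 <1
  x=-1.617: |R|=0.75571 <1
  x=-0.860: |R|=0.52829 <1
  x=-2.494: |R|=1.77152 >1
  x=-2.012: |R|=1.11328 >1
  x=-2.002: |R|=1.10220 >1
Stable set (-1.9048, 0).

left endpoint -1.9048.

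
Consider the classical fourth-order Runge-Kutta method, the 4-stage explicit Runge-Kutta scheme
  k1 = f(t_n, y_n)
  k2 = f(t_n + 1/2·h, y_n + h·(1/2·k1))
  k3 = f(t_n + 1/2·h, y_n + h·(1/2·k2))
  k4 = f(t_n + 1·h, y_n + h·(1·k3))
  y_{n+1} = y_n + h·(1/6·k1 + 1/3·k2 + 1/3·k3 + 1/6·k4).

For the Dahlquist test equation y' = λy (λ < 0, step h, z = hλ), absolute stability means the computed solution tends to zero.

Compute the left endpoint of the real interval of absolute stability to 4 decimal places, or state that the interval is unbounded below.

left endpoint -2.7853.

Test eqn y'=λy, z=hλ:
  order 4, 4-stage ⇒ R(z)=1+z+z^2/2+z^3/6+z^4/24
  (e.g. R(-0.58)=0.56040, |R|=0.56040)

Solve |R(x)|<1 on ℝ⁻.
x=-0.58: |R|=0.5604
|R(-2.42)|=0.5752 |R(-1.21)|=0.3161 |R(-0.97)|=0.3852
Bisect:
  x_lo=-3.3139 |R|=2.1368  x_hi=-0.3217 |R|=0.7250
  mid=-1.81781 |R|=0.28824 →hi
  mid=-2.56587 |R|=0.71654 →hi
  mid=-2.93991 |R|=1.25925 →lo
  mid=-2.75289 |R|=0.95223 →hi
  mid=-2.84640 |R|=1.09610 →lo
  mid=-2.79964 |R|=1.02185 →lo
  mid=-2.77627 |R|=0.98648 →hi
  mid=-2.78796 |R|=1.00402 →lo
  mid=-2.78211 |R|=0.99521 →hi
  ...
  [-2.78540,-2.78522] ⇒ x*=-2.7853
Stable set (-2.7853, 0).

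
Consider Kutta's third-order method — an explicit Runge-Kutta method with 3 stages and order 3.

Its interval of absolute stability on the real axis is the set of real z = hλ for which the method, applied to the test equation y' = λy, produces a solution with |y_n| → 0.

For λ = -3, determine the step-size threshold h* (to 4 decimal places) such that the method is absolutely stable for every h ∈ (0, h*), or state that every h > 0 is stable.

(-2.5127,0); λ=-3 ⇒ h* = 0.8376.

Set f=λy, z=hλ:
  order 3, 3-stage ⇒ R(z)=1+z+z^2/2+z^3/6
  (e.g. R(-0.94)=0.36337, |R|=0.36337)

Find x<0 with |R(x)|<1.
x=-0.94: |R|=0.3634
|R(-1.18)|=0.2424 |R(-0.95)|=0.3584 |R(-0.9)|=0.3835
Bisect:
  x_lo=-2.9894 |R|=1.9736  x_hi=-0.2102 |R|=0.8104
  mid=-1.59977 |R|=0.00251 →hi
  mid=-2.29457 |R|=0.67555 →hi
  mid=-2.64197 |R|=1.22547 →lo
  mid=-2.46827 |R|=0.92836 →hi
  mid=-2.55512 |R|=1.07105 →lo
  mid=-2.51170 |R|=0.99828 →hi
  mid=-2.53341 |R|=1.03430 →lo
  mid=-2.52256 |R|=1.01620 →lo
  mid=-2.51713 |R|=1.00722 →lo
  ...
  [-2.51289,-2.51272] ⇒ x*=-2.5127
Interval (-2.5127, 0).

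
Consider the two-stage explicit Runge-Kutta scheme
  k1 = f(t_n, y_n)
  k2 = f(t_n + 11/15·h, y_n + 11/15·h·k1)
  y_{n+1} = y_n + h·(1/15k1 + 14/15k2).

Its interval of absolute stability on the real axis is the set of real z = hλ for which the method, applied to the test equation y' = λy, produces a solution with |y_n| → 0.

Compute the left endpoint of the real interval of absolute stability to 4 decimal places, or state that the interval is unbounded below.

With y'=λy (z=hλ):
  k1=λy_n ⇒ h·k1=z·y_n;  k2=λ(1+11/15z)y_n ⇒ h·k2=z(1+11/15z)y_n
  y_{n+1}/y_n = 1 + 1/15z + 14/15z(1+11/15z) = 1 + z + 154/225z²
  so R(z) = 1 + z + 154/225z².

Find x<0 with |R(x)|<1.
x=-1.56: |R|=1.1057
R=1: x+154/225x²=0 ⇒ x=−225/154=-1.4610; min R=1−1/(4·154/225)=0.6347>−1
Confirm numerically:
  x=-1.433: |R|=0.97250 <1
  x=-1.296: |R|=0.85360 <1
  x=-1.241: |R|=0.81310 <1
  x=-0.694: |R|=0.63565 <1
  x=-1.770: |R|=1.37430 >1
  x=-1.662: |R|=1.22860 >1
Interval (-1.4610, 0).

left endpoint -1.4610.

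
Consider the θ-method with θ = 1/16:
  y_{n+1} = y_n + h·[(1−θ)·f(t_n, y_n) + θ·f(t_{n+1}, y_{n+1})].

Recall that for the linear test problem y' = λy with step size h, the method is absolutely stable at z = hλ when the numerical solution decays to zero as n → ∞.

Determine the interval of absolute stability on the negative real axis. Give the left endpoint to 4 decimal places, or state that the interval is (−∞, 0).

On y'=λy, z=hλ:
  y_{n+1} = y_n + z·[15/16·y_n + 1/16·y_{n+1}] ⇒ (1 − 1/16z)y_{n+1} = (1 + 15/16z)y_n
  Hence R(z) = (1 + 15/16z)/(1 − 1/16z).

Boundary: |R(x)|=1, x<0.
x=-1.52: |R|=0.3881
R=−1: 1+15/16x = −1+1/16x ⇒ -7/8x=2 ⇒ x=2/(-7/8)=-2.2857
Confirm numerically:
  x=-2.242: |R|=0.96645 <1
  x=-1.370: |R|=0.26195 <1
  x=-1.360: |R|=0.25346 <1
  x=-1.058: |R|=0.00762 <1
  x=-2.591: |R|=1.22990 >1
  x=-2.463: |R|=1.13443 >1
  x=-2.359: |R|=1.05589 >1
Interval (-2.2857, 0).

z∈(-2.2857,0).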